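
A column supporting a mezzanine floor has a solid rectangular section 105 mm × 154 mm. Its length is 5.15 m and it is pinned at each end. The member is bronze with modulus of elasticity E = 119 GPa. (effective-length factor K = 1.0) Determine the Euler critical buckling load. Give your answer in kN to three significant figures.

Buckling occurs about the weak axis: I_min = h·b³/12 with b = 105 mm (the shorter side).
I_min = 154×105³/12 = 1.486×10^7 mm⁴
I = 1.486×10^7 mm⁴ = 1.486×10^-5 m⁴
Effective length L_e = K·L = 1 × 5.15 = 5.150 m
P_cr = π²EI / L_e² = π² × 119×10⁹ × 1.486×10^-5 / 5.150² = 6.579×10^5 N

P_cr ≈ 658 kN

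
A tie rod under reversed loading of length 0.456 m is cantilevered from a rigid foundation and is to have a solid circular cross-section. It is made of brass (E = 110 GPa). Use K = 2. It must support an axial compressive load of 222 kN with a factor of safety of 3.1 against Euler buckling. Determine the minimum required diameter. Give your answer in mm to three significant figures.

Required P_cr = n·P = 3.1 × 222 = 688.2 kN
L_e = K·L = 2 × 0.456 = 0.9120 m
Required I = P_cr·L_e²/(π²E) = 6.882×10^5 × 0.9120² / (π² × 1.10×10^11) = 5.272×10^-7 m⁴
I_req = 5.272×10^5 mm⁴
Solid circle: I = πd⁴/64  ⇒  d = (64I/π)^(1/4) = (64×5.272×10^5/π)^(1/4) = 57.2 mm

d ≈ 57.2 mm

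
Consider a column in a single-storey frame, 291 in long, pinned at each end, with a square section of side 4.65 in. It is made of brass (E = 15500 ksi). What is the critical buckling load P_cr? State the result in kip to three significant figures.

P_cr ≈ 70.4 kip

I = a⁴/12 = 4.65⁴/12 = 38.96 in⁴
Effective length L_e = K·L = 1 × 291 = 291.0 in
P_cr = π²EI / L_e² = π² × 15500×10³ × 38.96 / 291.0² = 7.038×10^4 lb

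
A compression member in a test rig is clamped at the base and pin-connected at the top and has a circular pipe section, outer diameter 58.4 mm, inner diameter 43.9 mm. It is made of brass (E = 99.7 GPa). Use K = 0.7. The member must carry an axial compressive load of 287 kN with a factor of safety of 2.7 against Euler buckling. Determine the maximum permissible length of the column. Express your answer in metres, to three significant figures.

d_o = 58.4 mm, d_i = 43.9 mm
I = π(d_o⁴ − d_i⁴)/64 = π(58.4⁴ − 43.90⁴)/64 = 3.887×10^5 mm⁴
I = 3.887×10^-7 m⁴
Required critical load P_cr = n·P = 2.7 × 287 = 774.9 kN = 7.749×10^5 N
From P_cr = π²EI/(K·L)²:  L = (1/K)·√(π²EI/P_cr) = (1/0.7)·√(π²×9.97×10^10×3.887×10^-7/7.749×10^5)
L = 1.00 m

L_max ≈ 1.00 m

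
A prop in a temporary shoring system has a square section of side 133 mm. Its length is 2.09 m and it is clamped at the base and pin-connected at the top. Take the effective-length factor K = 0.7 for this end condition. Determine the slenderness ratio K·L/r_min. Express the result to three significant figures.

For a square r = a/√12 = 133/√12 = 38.39 mm
L_e = K·L = 0.7 × 2.09 m = 1.463 m = 1463.0 mm
λ = L_e / r_min = 1463.0 / 38.39 = 38.1

λ ≈ 38.1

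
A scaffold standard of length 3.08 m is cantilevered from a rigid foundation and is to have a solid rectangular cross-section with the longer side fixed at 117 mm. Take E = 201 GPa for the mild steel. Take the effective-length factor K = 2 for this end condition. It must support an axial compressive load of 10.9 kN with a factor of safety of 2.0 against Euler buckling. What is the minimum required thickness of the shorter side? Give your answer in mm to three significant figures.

b ≈ 35.0 mm

Required P_cr = n·P = 2.0 × 10.9 = 21.80 kN
L_e = K·L = 2 × 3.08 = 6.160 m
Required I = P_cr·L_e²/(π²E) = 2.180×10^4 × 6.160² / (π² × 2.01×10^11) = 4.170×10^-7 m⁴
I_req = 4.170×10^5 mm⁴
Rectangle, weak axis: I_min = h·b³/12 with h = 117 mm fixed  ⇒  b = (12I/h)^(1/3) = 35.0 mm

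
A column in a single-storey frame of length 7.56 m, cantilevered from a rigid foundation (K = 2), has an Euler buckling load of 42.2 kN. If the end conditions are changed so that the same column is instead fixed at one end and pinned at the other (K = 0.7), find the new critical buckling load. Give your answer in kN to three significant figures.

P_cr ≈ 344 kN

P_cr ∝ 1/K², so P_cr,new = P_cr,old × (K_old/K_new)² = 42.2 × (2/0.7)²
= 42.2 × 8.163 = 344 kN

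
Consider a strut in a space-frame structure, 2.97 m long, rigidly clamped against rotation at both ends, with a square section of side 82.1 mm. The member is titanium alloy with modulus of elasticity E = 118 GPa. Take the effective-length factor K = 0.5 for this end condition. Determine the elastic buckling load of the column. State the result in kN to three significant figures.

I = a⁴/12 = 82.1⁴/12 = 3.786×10^6 mm⁴
I = 3.786×10^6 mm⁴ = 3.786×10^-6 m⁴
Effective length L_e = K·L = 0.5 × 2.97 = 1.485 m
P_cr = π²EI / L_e² = π² × 118×10⁹ × 3.786×10^-6 / 1.485² = 1.999×10^6 N

P_cr ≈ 2000 kN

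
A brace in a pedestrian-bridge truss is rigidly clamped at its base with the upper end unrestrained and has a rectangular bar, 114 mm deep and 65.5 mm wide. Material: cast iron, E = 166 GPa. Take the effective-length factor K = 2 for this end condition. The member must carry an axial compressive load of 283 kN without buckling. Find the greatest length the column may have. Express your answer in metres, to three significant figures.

Buckling occurs about the weak axis: I_min = h·b³/12 with b = 65.5 mm (the shorter side).
I_min = 114×65.5³/12 = 2.670×10^6 mm⁴
I = 2.670×10^-6 m⁴
At the buckling limit P_cr = P = 2.830×10^5 N
From P_cr = π²EI/(K·L)²:  L = (1/K)·√(π²EI/P_cr) = (1/2)·√(π²×1.66×10^11×2.670×10^-6/2.830×10^5)
L = 1.97 m

L_max ≈ 1.97 m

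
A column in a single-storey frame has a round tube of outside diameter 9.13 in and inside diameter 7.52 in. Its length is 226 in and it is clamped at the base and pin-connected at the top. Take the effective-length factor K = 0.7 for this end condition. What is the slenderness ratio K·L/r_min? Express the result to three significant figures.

λ ≈ 53.5

d_o = 9.13 in, d_i = 7.52 in
I = π(d_o⁴ − d_i⁴)/64 = π(9.13⁴ − 7.520⁴)/64 = 184.1 in⁴
A = 21.05 in²;  r_min = √(I/A) = √(184.1/21.05) = 2.957 in
L_e = K·L = 0.7 × 226 = 158.2 in
λ = L_e / r_min = 158.20 / 2.957 = 53.5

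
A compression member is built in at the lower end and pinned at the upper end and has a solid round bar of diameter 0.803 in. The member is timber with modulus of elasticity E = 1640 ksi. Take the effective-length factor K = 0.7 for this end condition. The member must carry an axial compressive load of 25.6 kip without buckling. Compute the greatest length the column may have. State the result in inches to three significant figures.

I = πd⁴/64 = π×0.803⁴/64 = 2.041×10^-2 in⁴
At the buckling limit P_cr = P = 2.560×10^4 lb
From P_cr = π²EI/(K·L)²:  L = (1/K)·√(π²EI/P_cr) = (1/0.7)·√(π²×1.64×10^6×2.041×10^-2/2.560×10^4)
L = 5.13 in

L_max ≈ 5.13 in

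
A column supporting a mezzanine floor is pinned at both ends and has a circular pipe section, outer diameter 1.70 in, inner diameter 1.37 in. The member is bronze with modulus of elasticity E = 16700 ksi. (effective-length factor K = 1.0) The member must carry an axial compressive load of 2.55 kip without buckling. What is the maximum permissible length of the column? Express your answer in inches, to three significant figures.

L_max ≈ 124 in

d_o = 1.70 in, d_i = 1.37 in
I = π(d_o⁴ − d_i⁴)/64 = π(1.70⁴ − 1.370⁴)/64 = 0.2371 in⁴
At the buckling limit P_cr = P = 2.550×10^3 lb
From P_cr = π²EI/(K·L)²:  L = (1/K)·√(π²EI/P_cr) = (1/1)·√(π²×1.67×10^7×0.2371/2.550×10^3)
L = 124 in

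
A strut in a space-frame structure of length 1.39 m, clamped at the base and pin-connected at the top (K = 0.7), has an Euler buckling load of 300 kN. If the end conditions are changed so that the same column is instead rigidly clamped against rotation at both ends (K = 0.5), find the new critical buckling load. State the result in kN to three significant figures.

P_cr ∝ 1/K², so P_cr,new = P_cr,old × (K_old/K_new)² = 300 × (0.7/0.5)²
= 300 × 1.960 = 588 kN

P_cr ≈ 588 kN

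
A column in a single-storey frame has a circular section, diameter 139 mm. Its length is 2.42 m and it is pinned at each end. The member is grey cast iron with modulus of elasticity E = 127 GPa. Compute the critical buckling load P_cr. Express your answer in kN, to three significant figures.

P_cr ≈ 3920 kN

I = πd⁴/64 = π×139⁴/64 = 1.832×10^7 mm⁴
I = 1.832×10^7 mm⁴ = 1.832×10^-5 m⁴
Effective length L_e = K·L = 1 × 2.42 = 2.420 m
P_cr = π²EI / L_e² = π² × 127×10⁹ × 1.832×10^-5 / 2.420² = 3.922×10^6 N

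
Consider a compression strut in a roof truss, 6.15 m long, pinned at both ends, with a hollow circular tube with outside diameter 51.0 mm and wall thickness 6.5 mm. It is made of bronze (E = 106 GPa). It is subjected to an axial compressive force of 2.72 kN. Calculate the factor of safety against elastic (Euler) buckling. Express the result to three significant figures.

n ≈ 2.34

Inner diameter d_i = 51.0 − 2×6.5 = 38.00 mm
I = π(d_o⁴ − d_i⁴)/64 = π(51.0⁴ − 38.00⁴)/64 = 2.297×10^5 mm⁴
I = 2.297×10^5 mm⁴ = 2.297×10^-7 m⁴
Effective length L_e = K·L = 1 × 6.15 = 6.150 m
P_cr = π²EI / L_e² = π² × 106×10⁹ × 2.297×10^-7 / 6.150² = 6.354×10^3 N
Factor of safety n = P_cr / P = 6.3544 / 2.72 = 2.34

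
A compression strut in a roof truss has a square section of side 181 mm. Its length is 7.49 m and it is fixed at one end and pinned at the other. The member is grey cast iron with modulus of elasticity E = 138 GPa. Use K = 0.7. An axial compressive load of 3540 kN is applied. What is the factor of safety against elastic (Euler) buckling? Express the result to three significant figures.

n ≈ 1.25

I = a⁴/12 = 181⁴/12 = 8.944×10^7 mm⁴
I = 8.944×10^7 mm⁴ = 8.944×10^-5 m⁴
Effective length L_e = K·L = 0.7 × 7.49 = 5.243 m
P_cr = π²EI / L_e² = π² × 138×10⁹ × 8.944×10^-5 / 5.243² = 4.432×10^6 N
Factor of safety n = P_cr / P = 4431.5 / 3540 = 1.25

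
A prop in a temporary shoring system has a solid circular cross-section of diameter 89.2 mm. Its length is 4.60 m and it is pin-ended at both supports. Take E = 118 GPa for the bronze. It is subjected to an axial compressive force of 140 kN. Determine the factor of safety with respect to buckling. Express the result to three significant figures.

I = πd⁴/64 = π×89.2⁴/64 = 3.108×10^6 mm⁴
I = 3.108×10^6 mm⁴ = 3.108×10^-6 m⁴
Effective length L_e = K·L = 1 × 4.60 = 4.600 m
P_cr = π²EI / L_e² = π² × 118×10⁹ × 3.108×10^-6 / 4.600² = 1.710×10^5 N
Factor of safety n = P_cr / P = 171.04 / 140 = 1.22

n ≈ 1.22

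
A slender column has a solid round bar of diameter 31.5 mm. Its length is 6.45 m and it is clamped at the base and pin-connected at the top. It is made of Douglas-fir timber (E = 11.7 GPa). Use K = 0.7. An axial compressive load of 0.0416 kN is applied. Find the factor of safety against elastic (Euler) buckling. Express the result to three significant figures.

n ≈ 6.58

I = πd⁴/64 = π×31.5⁴/64 = 4.833×10^4 mm⁴
I = 4.833×10^4 mm⁴ = 4.833×10^-8 m⁴
Effective length L_e = K·L = 0.7 × 6.45 = 4.515 m
P_cr = π²EI / L_e² = π² × 11.7×10⁹ × 4.833×10^-8 / 4.515² = 273.8 N
Factor of safety n = P_cr / P = 0.27377 / 0.0416 = 6.58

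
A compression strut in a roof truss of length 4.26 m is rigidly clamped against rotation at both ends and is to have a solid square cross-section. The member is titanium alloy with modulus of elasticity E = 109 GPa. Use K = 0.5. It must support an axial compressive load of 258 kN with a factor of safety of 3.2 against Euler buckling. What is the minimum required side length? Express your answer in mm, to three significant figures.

Required P_cr = n·P = 3.2 × 258 = 825.6 kN
L_e = K·L = 0.5 × 4.26 = 2.130 m
Required I = P_cr·L_e²/(π²E) = 8.256×10^5 × 2.130² / (π² × 1.09×10^11) = 3.482×10^-6 m⁴
I_req = 3.482×10^6 mm⁴
Solid square: I = a⁴/12  ⇒  a = (12I)^(1/4) = (12×3.482×10^6)^(1/4) = 80.4 mm

a ≈ 80.4 mm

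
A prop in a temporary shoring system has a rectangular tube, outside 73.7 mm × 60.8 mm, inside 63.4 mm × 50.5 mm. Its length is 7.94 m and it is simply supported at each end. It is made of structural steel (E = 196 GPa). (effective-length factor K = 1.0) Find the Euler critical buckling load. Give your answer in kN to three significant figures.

Weak-axis I_min = (h_o·b_o³ − h_i·b_i³)/12 with b_o = 60.8, b_i = 50.50 mm (shorter outer/inner sides).
I_min = (73.7×60.8³ − 63.40×50.50³)/12 = 6.999×10^5 mm⁴
I = 6.999×10^5 mm⁴ = 6.999×10^-7 m⁴
Effective length L_e = K·L = 1 × 7.94 = 7.940 m
P_cr = π²EI / L_e² = π² × 196×10⁹ × 6.999×10^-7 / 7.940² = 2.148×10^4 N

P_cr ≈ 21.5 kN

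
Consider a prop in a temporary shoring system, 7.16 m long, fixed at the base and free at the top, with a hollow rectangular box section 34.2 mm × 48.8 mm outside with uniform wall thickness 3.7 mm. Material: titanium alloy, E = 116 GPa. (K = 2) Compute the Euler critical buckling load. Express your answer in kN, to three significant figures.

Inner dimensions: h_i = 48.8 − 2×3.7 = 41.40 mm, b_i = 34.2 − 2×3.7 = 26.80 mm
Weak-axis I_min = (h_o·b_o³ − h_i·b_i³)/12 with b_o = 34.2, b_i = 26.80 mm (shorter outer/inner sides).
I_min = (48.8×34.2³ − 41.40×26.80³)/12 = 9.627×10^4 mm⁴
I = 9.627×10^4 mm⁴ = 9.627×10^-8 m⁴
Effective length L_e = K·L = 2 × 7.16 = 14.32 m
P_cr = π²EI / L_e² = π² × 116×10⁹ × 9.627×10^-8 / 14.32² = 537.5 N

P_cr ≈ 0.537 kN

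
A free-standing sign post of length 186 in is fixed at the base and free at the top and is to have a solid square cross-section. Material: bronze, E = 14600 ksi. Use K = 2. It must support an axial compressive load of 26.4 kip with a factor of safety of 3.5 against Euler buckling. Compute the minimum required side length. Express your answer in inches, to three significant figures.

a ≈ 5.71 in

Required P_cr = n·P = 3.5 × 26.4 = 92.40 kip
L_e = K·L = 2 × 186 = 372.0 in
Required I = P_cr·L_e²/(π²E) = 9.240×10^4 × 372.0² / (π² × 1.46×10^7) = 88.74 in⁴
Solid square: I = a⁴/12  ⇒  a = (12I)^(1/4) = (12×88.74)^(1/4) = 5.71 in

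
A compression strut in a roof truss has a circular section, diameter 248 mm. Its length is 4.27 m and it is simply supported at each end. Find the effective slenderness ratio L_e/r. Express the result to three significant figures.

For a solid circle r = d/4 = 248/4 = 62.00 mm
L_e = K·L = 1 × 4.27 m = 4.270 m = 4270.0 mm
λ = L_e / r_min = 4270.0 / 62.00 = 68.9

λ ≈ 68.9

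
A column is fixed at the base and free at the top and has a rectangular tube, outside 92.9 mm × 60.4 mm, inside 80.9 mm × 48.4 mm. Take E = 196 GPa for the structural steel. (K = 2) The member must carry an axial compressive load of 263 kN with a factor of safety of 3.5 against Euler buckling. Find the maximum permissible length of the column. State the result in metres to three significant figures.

Weak-axis I_min = (h_o·b_o³ − h_i·b_i³)/12 with b_o = 60.4, b_i = 48.40 mm (shorter outer/inner sides).
I_min = (92.9×60.4³ − 80.90×48.40³)/12 = 9.415×10^5 mm⁴
I = 9.415×10^-7 m⁴
Required critical load P_cr = n·P = 3.5 × 263 = 920.5 kN = 9.205×10^5 N
From P_cr = π²EI/(K·L)²:  L = (1/K)·√(π²EI/P_cr) = (1/2)·√(π²×1.96×10^11×9.415×10^-7/9.205×10^5)
L = 0.703 m

L_max ≈ 0.703 m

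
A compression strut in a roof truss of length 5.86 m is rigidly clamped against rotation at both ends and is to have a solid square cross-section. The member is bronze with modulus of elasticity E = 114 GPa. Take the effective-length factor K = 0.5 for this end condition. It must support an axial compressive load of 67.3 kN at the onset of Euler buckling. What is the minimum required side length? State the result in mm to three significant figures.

L_e = K·L = 0.5 × 5.86 = 2.930 m
Required I = P_cr·L_e²/(π²E) = 6.730×10^4 × 2.930² / (π² × 1.14×10^11) = 5.135×10^-7 m⁴
I_req = 5.135×10^5 mm⁴
Solid square: I = a⁴/12  ⇒  a = (12I)^(1/4) = (12×5.135×10^5)^(1/4) = 49.8 mm

a ≈ 49.8 mm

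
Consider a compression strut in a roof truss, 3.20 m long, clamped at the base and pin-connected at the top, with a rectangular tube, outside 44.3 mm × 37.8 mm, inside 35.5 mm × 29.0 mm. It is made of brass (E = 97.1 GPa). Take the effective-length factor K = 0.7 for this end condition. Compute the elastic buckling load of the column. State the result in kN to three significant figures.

P_cr ≈ 24.3 kN

Weak-axis I_min = (h_o·b_o³ − h_i·b_i³)/12 with b_o = 37.8, b_i = 29.00 mm (shorter outer/inner sides).
I_min = (44.3×37.8³ − 35.50×29.00³)/12 = 1.272×10^5 mm⁴
I = 1.272×10^5 mm⁴ = 1.272×10^-7 m⁴
Effective length L_e = K·L = 0.7 × 3.20 = 2.240 m
P_cr = π²EI / L_e² = π² × 97.1×10⁹ × 1.272×10^-7 / 2.240² = 2.430×10^4 N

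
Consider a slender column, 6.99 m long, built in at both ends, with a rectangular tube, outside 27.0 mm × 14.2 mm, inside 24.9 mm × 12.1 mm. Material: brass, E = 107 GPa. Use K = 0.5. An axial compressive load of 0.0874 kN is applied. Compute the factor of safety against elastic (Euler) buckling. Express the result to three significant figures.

Weak-axis I_min = (h_o·b_o³ − h_i·b_i³)/12 with b_o = 14.2, b_i = 12.10 mm (shorter outer/inner sides).
I_min = (27.0×14.2³ − 24.90×12.10³)/12 = 2.766×10^3 mm⁴
I = 2.766×10^3 mm⁴ = 2.766×10^-9 m⁴
Effective length L_e = K·L = 0.5 × 6.99 = 3.495 m
P_cr = π²EI / L_e² = π² × 107×10⁹ × 2.766×10^-9 / 3.495² = 239.2 N
Factor of safety n = P_cr / P = 0.23917 / 0.0874 = 2.74

n ≈ 2.74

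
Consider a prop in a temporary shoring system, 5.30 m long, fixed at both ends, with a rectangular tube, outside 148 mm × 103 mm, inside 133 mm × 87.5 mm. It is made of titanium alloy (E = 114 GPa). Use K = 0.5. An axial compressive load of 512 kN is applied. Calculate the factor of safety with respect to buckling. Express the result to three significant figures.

n ≈ 1.89

Weak-axis I_min = (h_o·b_o³ − h_i·b_i³)/12 with b_o = 103, b_i = 87.50 mm (shorter outer/inner sides).
I_min = (148×103³ − 133.0×87.50³)/12 = 6.052×10^6 mm⁴
I = 6.052×10^6 mm⁴ = 6.052×10^-6 m⁴
Effective length L_e = K·L = 0.5 × 5.30 = 2.650 m
P_cr = π²EI / L_e² = π² × 114×10⁹ × 6.052×10^-6 / 2.650² = 9.696×10^5 N
Factor of safety n = P_cr / P = 969.64 / 512 = 1.89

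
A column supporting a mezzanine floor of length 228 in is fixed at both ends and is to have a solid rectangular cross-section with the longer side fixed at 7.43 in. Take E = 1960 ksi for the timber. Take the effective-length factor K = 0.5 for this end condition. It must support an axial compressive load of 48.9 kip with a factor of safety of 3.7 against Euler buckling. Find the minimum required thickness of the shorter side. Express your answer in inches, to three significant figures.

Required P_cr = n·P = 3.7 × 48.9 = 180.9 kip
L_e = K·L = 0.5 × 228 = 114.0 in
Required I = P_cr·L_e²/(π²E) = 1.809×10^5 × 114.0² / (π² × 1.96×10^6) = 121.6 in⁴
Rectangle, weak axis: I_min = h·b³/12 with h = 7.43 in fixed  ⇒  b = (12I/h)^(1/3) = 5.81 in

b ≈ 5.81 in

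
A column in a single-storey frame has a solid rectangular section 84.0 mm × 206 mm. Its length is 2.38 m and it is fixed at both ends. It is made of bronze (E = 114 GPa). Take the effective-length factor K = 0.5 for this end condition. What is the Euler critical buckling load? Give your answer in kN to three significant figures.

P_cr ≈ 8080 kN

Buckling occurs about the weak axis: I_min = h·b³/12 with b = 84.0 mm (the shorter side).
I_min = 206×84.0³/12 = 1.017×10^7 mm⁴
I = 1.017×10^7 mm⁴ = 1.017×10^-5 m⁴
Effective length L_e = K·L = 0.5 × 2.38 = 1.190 m
P_cr = π²EI / L_e² = π² × 114×10⁹ × 1.017×10^-5 / 1.190² = 8.084×10^6 N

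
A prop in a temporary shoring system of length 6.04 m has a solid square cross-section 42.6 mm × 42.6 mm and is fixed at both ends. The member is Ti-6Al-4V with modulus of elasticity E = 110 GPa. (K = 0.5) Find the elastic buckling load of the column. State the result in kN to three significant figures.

I = a⁴/12 = 42.6⁴/12 = 2.744×10^5 mm⁴
I = 2.744×10^5 mm⁴ = 2.744×10^-7 m⁴
Effective length L_e = K·L = 0.5 × 6.04 = 3.020 m
P_cr = π²EI / L_e² = π² × 110×10⁹ × 2.744×10^-7 / 3.020² = 3.267×10^4 N

P_cr ≈ 32.7 kN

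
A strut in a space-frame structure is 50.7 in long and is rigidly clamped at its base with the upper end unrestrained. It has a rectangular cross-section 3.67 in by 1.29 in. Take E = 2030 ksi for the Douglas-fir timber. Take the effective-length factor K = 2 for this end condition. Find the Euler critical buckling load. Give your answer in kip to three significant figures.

P_cr ≈ 1.28 kip

Buckling occurs about the weak axis: I_min = h·b³/12 with b = 1.29 in (the shorter side).
I_min = 3.67×1.29³/12 = 0.6565 in⁴
Effective length L_e = K·L = 2 × 50.7 = 101.4 in
P_cr = π²EI / L_e² = π² × 2030×10³ × 0.6565 / 101.4² = 1.279×10^3 lb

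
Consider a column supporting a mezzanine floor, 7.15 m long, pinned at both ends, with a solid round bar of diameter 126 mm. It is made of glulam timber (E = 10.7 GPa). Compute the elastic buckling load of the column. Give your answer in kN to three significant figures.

P_cr ≈ 25.6 kN

I = πd⁴/64 = π×126⁴/64 = 1.237×10^7 mm⁴
I = 1.237×10^7 mm⁴ = 1.237×10^-5 m⁴
Effective length L_e = K·L = 1 × 7.15 = 7.150 m
P_cr = π²EI / L_e² = π² × 10.7×10⁹ × 1.237×10^-5 / 7.150² = 2.556×10^4 N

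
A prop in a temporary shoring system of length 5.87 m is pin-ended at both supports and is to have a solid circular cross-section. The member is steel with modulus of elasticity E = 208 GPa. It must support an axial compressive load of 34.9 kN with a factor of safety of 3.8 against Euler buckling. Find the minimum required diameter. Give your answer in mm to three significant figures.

Required P_cr = n·P = 3.8 × 34.9 = 132.6 kN
L_e = K·L = 1 × 5.87 = 5.870 m
Required I = P_cr·L_e²/(π²E) = 1.326×10^5 × 5.870² / (π² × 2.08×10^11) = 2.226×10^-6 m⁴
I_req = 2.226×10^6 mm⁴
Solid circle: I = πd⁴/64  ⇒  d = (64I/π)^(1/4) = (64×2.226×10^6/π)^(1/4) = 82.1 mm

d ≈ 82.1 mm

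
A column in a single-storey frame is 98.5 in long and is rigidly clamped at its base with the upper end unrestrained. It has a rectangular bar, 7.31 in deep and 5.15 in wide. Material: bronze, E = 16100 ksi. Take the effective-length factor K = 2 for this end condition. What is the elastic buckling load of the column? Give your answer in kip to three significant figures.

Buckling occurs about the weak axis: I_min = h·b³/12 with b = 5.15 in (the shorter side).
I_min = 7.31×5.15³/12 = 83.21 in⁴
Effective length L_e = K·L = 2 × 98.5 = 197.0 in
P_cr = π²EI / L_e² = π² × 16100×10³ × 83.21 / 197.0² = 3.407×10^5 lb

P_cr ≈ 341 kip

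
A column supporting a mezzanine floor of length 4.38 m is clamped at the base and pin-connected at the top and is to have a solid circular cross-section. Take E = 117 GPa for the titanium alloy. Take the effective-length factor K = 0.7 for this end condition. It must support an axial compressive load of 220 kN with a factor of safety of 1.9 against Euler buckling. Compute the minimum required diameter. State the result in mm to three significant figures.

Required P_cr = n·P = 1.9 × 220 = 418.0 kN
L_e = K·L = 0.7 × 4.38 = 3.066 m
Required I = P_cr·L_e²/(π²E) = 4.180×10^5 × 3.066² / (π² × 1.17×10^11) = 3.403×10^-6 m⁴
I_req = 3.403×10^6 mm⁴
Solid circle: I = πd⁴/64  ⇒  d = (64I/π)^(1/4) = (64×3.403×10^6/π)^(1/4) = 91.2 mm

d ≈ 91.2 mm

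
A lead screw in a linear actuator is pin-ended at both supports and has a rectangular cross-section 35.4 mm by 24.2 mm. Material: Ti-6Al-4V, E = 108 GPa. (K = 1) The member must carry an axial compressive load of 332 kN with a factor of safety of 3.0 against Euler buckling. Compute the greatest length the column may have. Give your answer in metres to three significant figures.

Buckling occurs about the weak axis: I_min = h·b³/12 with b = 24.2 mm (the shorter side).
I_min = 35.4×24.2³/12 = 4.181×10^4 mm⁴
I = 4.181×10^-8 m⁴
Required critical load P_cr = n·P = 3.0 × 332 = 996.0 kN = 9.960×10^5 N
From P_cr = π²EI/(K·L)²:  L = (1/K)·√(π²EI/P_cr) = (1/1)·√(π²×1.08×10^11×4.181×10^-8/9.960×10^5)
L = 0.212 m

L_max ≈ 0.212 m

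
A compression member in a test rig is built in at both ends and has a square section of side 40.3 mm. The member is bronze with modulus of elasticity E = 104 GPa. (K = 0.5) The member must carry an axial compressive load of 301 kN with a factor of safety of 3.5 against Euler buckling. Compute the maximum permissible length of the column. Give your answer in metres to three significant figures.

L_max ≈ 0.926 m

I = a⁴/12 = 40.3⁴/12 = 2.198×10^5 mm⁴
I = 2.198×10^-7 m⁴
Required critical load P_cr = n·P = 3.5 × 301 = 1054 kN = 1.054×10^6 N
From P_cr = π²EI/(K·L)²:  L = (1/K)·√(π²EI/P_cr) = (1/0.5)·√(π²×1.04×10^11×2.198×10^-7/1.054×10^6)
L = 0.926 m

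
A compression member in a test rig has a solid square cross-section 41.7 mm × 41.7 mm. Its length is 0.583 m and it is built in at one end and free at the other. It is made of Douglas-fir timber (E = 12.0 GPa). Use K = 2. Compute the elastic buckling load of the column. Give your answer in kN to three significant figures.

P_cr ≈ 22.0 kN

I = a⁴/12 = 41.7⁴/12 = 2.520×10^5 mm⁴
I = 2.520×10^5 mm⁴ = 2.520×10^-7 m⁴
Effective length L_e = K·L = 2 × 0.583 = 1.166 m
P_cr = π²EI / L_e² = π² × 12.0×10⁹ × 2.520×10^-7 / 1.166² = 2.195×10^4 N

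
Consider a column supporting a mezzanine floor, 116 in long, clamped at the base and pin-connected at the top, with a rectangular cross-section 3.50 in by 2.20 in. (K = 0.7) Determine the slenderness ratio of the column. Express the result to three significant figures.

λ ≈ 128

For a rectangle r_min = b/√12 = 2.20/√12 = 0.6351 in
L_e = K·L = 0.7 × 116 = 81.20 in
λ = L_e / r_min = 81.200 / 0.6351 = 128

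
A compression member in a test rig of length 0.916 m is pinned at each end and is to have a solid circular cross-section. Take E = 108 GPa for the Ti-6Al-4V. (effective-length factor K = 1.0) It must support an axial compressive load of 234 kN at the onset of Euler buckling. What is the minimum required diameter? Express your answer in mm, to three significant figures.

d ≈ 44.0 mm

L_e = K·L = 1 × 0.916 = 0.9160 m
Required I = P_cr·L_e²/(π²E) = 2.340×10^5 × 0.9160² / (π² × 1.08×10^11) = 1.842×10^-7 m⁴
I_req = 1.842×10^5 mm⁴
Solid circle: I = πd⁴/64  ⇒  d = (64I/π)^(1/4) = (64×1.842×10^5/π)^(1/4) = 44.0 mm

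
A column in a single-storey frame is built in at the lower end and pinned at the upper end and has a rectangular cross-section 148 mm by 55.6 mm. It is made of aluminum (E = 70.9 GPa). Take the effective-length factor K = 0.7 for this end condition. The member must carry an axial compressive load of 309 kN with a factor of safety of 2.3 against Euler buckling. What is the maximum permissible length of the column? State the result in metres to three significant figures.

Buckling occurs about the weak axis: I_min = h·b³/12 with b = 55.6 mm (the shorter side).
I_min = 148×55.6³/12 = 2.120×10^6 mm⁴
I = 2.120×10^-6 m⁴
Required critical load P_cr = n·P = 2.3 × 309 = 710.7 kN = 7.107×10^5 N
From P_cr = π²EI/(K·L)²:  L = (1/K)·√(π²EI/P_cr) = (1/0.7)·√(π²×7.09×10^10×2.120×10^-6/7.107×10^5)
L = 2.06 m

L_max ≈ 2.06 m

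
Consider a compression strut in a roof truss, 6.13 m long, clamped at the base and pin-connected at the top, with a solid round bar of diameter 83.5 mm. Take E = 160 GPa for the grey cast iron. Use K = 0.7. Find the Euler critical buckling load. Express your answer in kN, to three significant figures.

P_cr ≈ 205 kN

I = πd⁴/64 = π×83.5⁴/64 = 2.386×10^6 mm⁴
I = 2.386×10^6 mm⁴ = 2.386×10^-6 m⁴
Effective length L_e = K·L = 0.7 × 6.13 = 4.291 m
P_cr = π²EI / L_e² = π² × 160×10⁹ × 2.386×10^-6 / 4.291² = 2.047×10^5 N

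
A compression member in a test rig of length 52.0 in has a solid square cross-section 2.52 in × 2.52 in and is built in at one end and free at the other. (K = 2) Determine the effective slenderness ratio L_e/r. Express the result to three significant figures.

λ ≈ 143

For a square r = a/√12 = 2.52/√12 = 0.7275 in
L_e = K·L = 2 × 52.0 = 104.0 in
λ = L_e / r_min = 104.00 / 0.7275 = 143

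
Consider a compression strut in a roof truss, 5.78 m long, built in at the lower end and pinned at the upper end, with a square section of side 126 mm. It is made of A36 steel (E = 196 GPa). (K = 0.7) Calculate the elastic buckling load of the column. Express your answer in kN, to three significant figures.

P_cr ≈ 2480 kN

I = a⁴/12 = 126⁴/12 = 2.100×10^7 mm⁴
I = 2.100×10^7 mm⁴ = 2.100×10^-5 m⁴
Effective length L_e = K·L = 0.7 × 5.78 = 4.046 m
P_cr = π²EI / L_e² = π² × 196×10⁹ × 2.100×10^-5 / 4.046² = 2.482×10^6 N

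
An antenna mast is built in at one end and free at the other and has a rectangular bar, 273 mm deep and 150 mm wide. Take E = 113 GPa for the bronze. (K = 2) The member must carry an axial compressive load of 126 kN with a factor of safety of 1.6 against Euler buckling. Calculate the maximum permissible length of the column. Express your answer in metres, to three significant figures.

Buckling occurs about the weak axis: I_min = h·b³/12 with b = 150 mm (the shorter side).
I_min = 273×150³/12 = 7.678×10^7 mm⁴
I = 7.678×10^-5 m⁴
Required critical load P_cr = n·P = 1.6 × 126 = 201.6 kN = 2.016×10^5 N
From P_cr = π²EI/(K·L)²:  L = (1/K)·√(π²EI/P_cr) = (1/2)·√(π²×1.13×10^11×7.678×10^-5/2.016×10^5)
L = 10.3 m

L_max ≈ 10.3 m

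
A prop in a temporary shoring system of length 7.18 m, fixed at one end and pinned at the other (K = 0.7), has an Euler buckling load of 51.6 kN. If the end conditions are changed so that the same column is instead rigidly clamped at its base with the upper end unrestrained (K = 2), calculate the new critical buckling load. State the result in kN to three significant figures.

P_cr ≈ 6.32 kN

P_cr ∝ 1/K², so P_cr,new = P_cr,old × (K_old/K_new)² = 51.6 × (0.7/2)²
= 51.6 × 0.1225 = 6.32 kN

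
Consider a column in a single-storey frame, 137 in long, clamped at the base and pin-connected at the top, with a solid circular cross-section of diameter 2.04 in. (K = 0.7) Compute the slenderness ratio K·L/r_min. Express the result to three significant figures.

For a solid circle r = d/4 = 2.04/4 = 0.5100 in
L_e = K·L = 0.7 × 137 = 95.90 in
λ = L_e / r_min = 95.900 / 0.5100 = 188

λ ≈ 188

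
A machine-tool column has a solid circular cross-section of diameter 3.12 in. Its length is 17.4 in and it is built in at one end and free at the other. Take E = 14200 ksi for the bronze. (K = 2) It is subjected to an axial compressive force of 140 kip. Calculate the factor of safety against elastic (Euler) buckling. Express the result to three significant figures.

I = πd⁴/64 = π×3.12⁴/64 = 4.651 in⁴
Effective length L_e = K·L = 2 × 17.4 = 34.80 in
P_cr = π²EI / L_e² = π² × 14200×10³ × 4.651 / 34.80² = 5.383×10^5 lb
Factor of safety n = P_cr / P = 538.29 / 140 = 3.84

n ≈ 3.84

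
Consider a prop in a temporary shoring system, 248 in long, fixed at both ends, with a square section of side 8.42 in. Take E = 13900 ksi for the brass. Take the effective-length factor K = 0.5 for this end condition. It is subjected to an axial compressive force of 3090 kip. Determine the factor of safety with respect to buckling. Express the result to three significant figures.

n ≈ 1.21

I = a⁴/12 = 8.42⁴/12 = 418.9 in⁴
Effective length L_e = K·L = 0.5 × 248 = 124.0 in
P_cr = π²EI / L_e² = π² × 13900×10³ × 418.9 / 124.0² = 3.737×10^6 lb
Factor of safety n = P_cr / P = 3737.1 / 3090 = 1.21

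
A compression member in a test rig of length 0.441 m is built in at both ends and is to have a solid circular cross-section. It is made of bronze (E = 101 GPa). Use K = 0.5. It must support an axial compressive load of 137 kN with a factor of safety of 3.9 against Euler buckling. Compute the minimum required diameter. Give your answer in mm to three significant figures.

d ≈ 27.0 mm

Required P_cr = n·P = 3.9 × 137 = 534.3 kN
L_e = K·L = 0.5 × 0.441 = 0.2205 m
Required I = P_cr·L_e²/(π²E) = 5.343×10^5 × 0.2205² / (π² × 1.01×10^11) = 2.606×10^-8 m⁴
I_req = 2.606×10^4 mm⁴
Solid circle: I = πd⁴/64  ⇒  d = (64I/π)^(1/4) = (64×2.606×10^4/π)^(1/4) = 27.0 mm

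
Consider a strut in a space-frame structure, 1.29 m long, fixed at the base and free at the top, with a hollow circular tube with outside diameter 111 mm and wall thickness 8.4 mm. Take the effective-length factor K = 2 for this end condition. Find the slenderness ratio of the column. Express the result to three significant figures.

λ ≈ 70.9

Inner diameter d_i = 111 − 2×8.4 = 94.20 mm
I = π(d_o⁴ − d_i⁴)/64 = π(111⁴ − 94.20⁴)/64 = 3.587×10^6 mm⁴
A = 2.708×10^3 mm²;  r_min = √(I/A) = √(3.587×10^6/2.708×10^3) = 36.40 mm
L_e = K·L = 2 × 1.29 m = 2.580 m = 2580.0 mm
λ = L_e / r_min = 2580.0 / 36.40 = 70.9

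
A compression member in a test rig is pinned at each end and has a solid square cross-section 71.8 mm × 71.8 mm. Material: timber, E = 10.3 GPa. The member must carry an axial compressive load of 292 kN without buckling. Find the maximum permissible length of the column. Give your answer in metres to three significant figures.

L_max ≈ 0.878 m

I = a⁴/12 = 71.8⁴/12 = 2.215×10^6 mm⁴
I = 2.215×10^-6 m⁴
At the buckling limit P_cr = P = 2.920×10^5 N
From P_cr = π²EI/(K·L)²:  L = (1/K)·√(π²EI/P_cr) = (1/1)·√(π²×1.03×10^10×2.215×10^-6/2.920×10^5)
L = 0.878 m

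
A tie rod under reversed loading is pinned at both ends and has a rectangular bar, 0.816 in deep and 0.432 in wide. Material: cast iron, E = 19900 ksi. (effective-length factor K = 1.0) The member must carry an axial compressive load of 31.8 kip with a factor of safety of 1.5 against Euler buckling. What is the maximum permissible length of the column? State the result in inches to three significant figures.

Buckling occurs about the weak axis: I_min = h·b³/12 with b = 0.432 in (the shorter side).
I_min = 0.816×0.432³/12 = 5.482×10^-3 in⁴
Required critical load P_cr = n·P = 1.5 × 31.8 = 47.70 kip = 4.770×10^4 lb
From P_cr = π²EI/(K·L)²:  L = (1/K)·√(π²EI/P_cr) = (1/1)·√(π²×1.99×10^7×5.482×10^-3/4.770×10^4)
L = 4.75 in

L_max ≈ 4.75 in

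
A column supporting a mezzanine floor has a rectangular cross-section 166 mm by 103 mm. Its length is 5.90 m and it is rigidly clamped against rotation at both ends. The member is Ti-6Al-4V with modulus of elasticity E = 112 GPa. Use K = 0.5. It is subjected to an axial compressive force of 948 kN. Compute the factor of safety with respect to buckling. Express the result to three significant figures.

n ≈ 2.03

Buckling occurs about the weak axis: I_min = h·b³/12 with b = 103 mm (the shorter side).
I_min = 166×103³/12 = 1.512×10^7 mm⁴
I = 1.512×10^7 mm⁴ = 1.512×10^-5 m⁴
Effective length L_e = K·L = 0.5 × 5.90 = 2.950 m
P_cr = π²EI / L_e² = π² × 112×10⁹ × 1.512×10^-5 / 2.950² = 1.920×10^6 N
Factor of safety n = P_cr / P = 1920.0 / 948 = 2.03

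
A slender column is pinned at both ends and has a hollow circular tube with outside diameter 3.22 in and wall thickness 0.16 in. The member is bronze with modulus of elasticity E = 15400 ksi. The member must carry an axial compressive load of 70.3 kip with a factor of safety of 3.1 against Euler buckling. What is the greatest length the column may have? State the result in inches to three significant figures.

L_max ≈ 35.5 in

Inner diameter d_i = 3.22 − 2×0.16 = 2.900 in
I = π(d_o⁴ − d_i⁴)/64 = π(3.22⁴ − 2.900⁴)/64 = 1.805 in⁴
Required critical load P_cr = n·P = 3.1 × 70.3 = 217.9 kip = 2.179×10^5 lb
From P_cr = π²EI/(K·L)²:  L = (1/K)·√(π²EI/P_cr) = (1/1)·√(π²×1.54×10^7×1.805/2.179×10^5)
L = 35.5 in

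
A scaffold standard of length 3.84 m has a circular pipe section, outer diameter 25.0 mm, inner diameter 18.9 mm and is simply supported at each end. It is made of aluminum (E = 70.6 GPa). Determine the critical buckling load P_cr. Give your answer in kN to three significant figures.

P_cr ≈ 0.610 kN

d_o = 25.0 mm, d_i = 18.9 mm
I = π(d_o⁴ − d_i⁴)/64 = π(25.0⁴ − 18.90⁴)/64 = 1.291×10^4 mm⁴
I = 1.291×10^4 mm⁴ = 1.291×10^-8 m⁴
Effective length L_e = K·L = 1 × 3.84 = 3.840 m
P_cr = π²EI / L_e² = π² × 70.6×10⁹ × 1.291×10^-8 / 3.840² = 610.1 N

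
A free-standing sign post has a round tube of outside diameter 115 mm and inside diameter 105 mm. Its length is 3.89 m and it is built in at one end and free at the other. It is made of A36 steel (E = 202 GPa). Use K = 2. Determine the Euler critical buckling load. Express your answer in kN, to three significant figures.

d_o = 115 mm, d_i = 105 mm
I = π(d_o⁴ − d_i⁴)/64 = π(115⁴ − 105.0⁴)/64 = 2.619×10^6 mm⁴
I = 2.619×10^6 mm⁴ = 2.619×10^-6 m⁴
Effective length L_e = K·L = 2 × 3.89 = 7.780 m
P_cr = π²EI / L_e² = π² × 202×10⁹ × 2.619×10^-6 / 7.780² = 8.626×10^4 N

P_cr ≈ 86.3 kN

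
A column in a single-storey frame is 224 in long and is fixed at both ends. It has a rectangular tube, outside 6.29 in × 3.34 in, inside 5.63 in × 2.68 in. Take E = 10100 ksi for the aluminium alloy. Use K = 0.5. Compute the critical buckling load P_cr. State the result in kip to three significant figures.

P_cr ≈ 83.4 kip

Weak-axis I_min = (h_o·b_o³ − h_i·b_i³)/12 with b_o = 3.34, b_i = 2.680 in (shorter outer/inner sides).
I_min = (6.29×3.34³ − 5.630×2.680³)/12 = 10.50 in⁴
Effective length L_e = K·L = 0.5 × 224 = 112.0 in
P_cr = π²EI / L_e² = π² × 10100×10³ × 10.50 / 112.0² = 8.344×10^4 lb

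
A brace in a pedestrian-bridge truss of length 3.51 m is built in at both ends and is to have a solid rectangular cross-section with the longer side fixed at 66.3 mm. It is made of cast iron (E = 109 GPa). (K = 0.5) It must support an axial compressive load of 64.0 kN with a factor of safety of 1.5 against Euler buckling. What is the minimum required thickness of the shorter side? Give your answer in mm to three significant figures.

b ≈ 36.8 mm

Required P_cr = n·P = 1.5 × 64.0 = 96.00 kN
L_e = K·L = 0.5 × 3.51 = 1.755 m
Required I = P_cr·L_e²/(π²E) = 9.600×10^4 × 1.755² / (π² × 1.09×10^11) = 2.749×10^-7 m⁴
I_req = 2.749×10^5 mm⁴
Rectangle, weak axis: I_min = h·b³/12 with h = 66.3 mm fixed  ⇒  b = (12I/h)^(1/3) = 36.8 mm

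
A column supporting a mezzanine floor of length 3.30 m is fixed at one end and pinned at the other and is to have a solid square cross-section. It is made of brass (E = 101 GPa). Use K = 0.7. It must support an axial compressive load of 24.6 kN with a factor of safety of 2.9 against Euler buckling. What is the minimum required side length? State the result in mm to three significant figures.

a ≈ 46.3 mm

Required P_cr = n·P = 2.9 × 24.6 = 71.34 kN
L_e = K·L = 0.7 × 3.30 = 2.310 m
Required I = P_cr·L_e²/(π²E) = 7.134×10^4 × 2.310² / (π² × 1.01×10^11) = 3.819×10^-7 m⁴
I_req = 3.819×10^5 mm⁴
Solid square: I = a⁴/12  ⇒  a = (12I)^(1/4) = (12×3.819×10^5)^(1/4) = 46.3 mm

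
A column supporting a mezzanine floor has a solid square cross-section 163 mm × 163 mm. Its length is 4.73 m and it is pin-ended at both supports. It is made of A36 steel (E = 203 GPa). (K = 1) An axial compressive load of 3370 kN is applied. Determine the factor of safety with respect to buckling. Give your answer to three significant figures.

n ≈ 1.56

I = a⁴/12 = 163⁴/12 = 5.883×10^7 mm⁴
I = 5.883×10^7 mm⁴ = 5.883×10^-5 m⁴
Effective length L_e = K·L = 1 × 4.73 = 4.730 m
P_cr = π²EI / L_e² = π² × 203×10⁹ × 5.883×10^-5 / 4.730² = 5.268×10^6 N
Factor of safety n = P_cr / P = 5268.0 / 3370 = 1.56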